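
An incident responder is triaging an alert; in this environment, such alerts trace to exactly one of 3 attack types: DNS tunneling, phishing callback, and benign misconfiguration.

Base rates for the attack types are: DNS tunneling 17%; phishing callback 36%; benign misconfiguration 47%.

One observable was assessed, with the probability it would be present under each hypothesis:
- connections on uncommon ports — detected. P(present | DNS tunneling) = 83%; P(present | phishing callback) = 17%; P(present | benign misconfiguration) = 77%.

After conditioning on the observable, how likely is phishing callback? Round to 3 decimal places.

For each hypothesis, the unnormalized posterior weight is prior × likelihood:
  DNS tunneling: 0.17 × 0.83 = 0.1411
  phishing callback: 0.36 × 0.17 = 0.0612
  benign misconfiguration: 0.47 × 0.77 = 0.3619
Normalizing constant Z = 0.1411 + 0.0612 + 0.3619 = 0.5642.
P(phishing callback | evidence) = 0.0612 / 0.5642 ≈ 0.108.

0.108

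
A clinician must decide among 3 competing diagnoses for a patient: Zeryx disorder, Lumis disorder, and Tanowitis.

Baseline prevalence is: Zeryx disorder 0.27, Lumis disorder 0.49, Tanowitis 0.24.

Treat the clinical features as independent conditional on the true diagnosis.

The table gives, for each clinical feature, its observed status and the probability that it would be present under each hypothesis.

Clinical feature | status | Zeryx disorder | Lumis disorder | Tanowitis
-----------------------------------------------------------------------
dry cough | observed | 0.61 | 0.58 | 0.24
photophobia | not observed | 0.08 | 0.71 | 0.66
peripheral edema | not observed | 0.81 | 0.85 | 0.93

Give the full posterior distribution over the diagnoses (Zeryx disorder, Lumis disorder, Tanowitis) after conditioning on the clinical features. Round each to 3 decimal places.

0.677, 0.291, 0.032

Multiply each prior by the joint likelihood of the clinical feature pattern (using 1 − P(present | H) for each absent clinical feature):
  Zeryx disorder: 0.27 × 0.61 × (1 − 0.08) × (1 − 0.81) = 0.02879
  Lumis disorder: 0.49 × 0.58 × (1 − 0.71) × (1 − 0.85) = 0.012363
  Tanowitis: 0.24 × 0.24 × (1 − 0.66) × (1 − 0.93) = 0.0013709
Normalizing constant Z = 0.02879 + 0.012363 + 0.0013709 = 0.042523.
P(Zeryx disorder | evidence) = 0.02879 / 0.042523 ≈ 0.677
P(Lumis disorder | evidence) = 0.012363 / 0.042523 ≈ 0.291
P(Tanowitis | evidence) = 0.0013709 / 0.042523 ≈ 0.032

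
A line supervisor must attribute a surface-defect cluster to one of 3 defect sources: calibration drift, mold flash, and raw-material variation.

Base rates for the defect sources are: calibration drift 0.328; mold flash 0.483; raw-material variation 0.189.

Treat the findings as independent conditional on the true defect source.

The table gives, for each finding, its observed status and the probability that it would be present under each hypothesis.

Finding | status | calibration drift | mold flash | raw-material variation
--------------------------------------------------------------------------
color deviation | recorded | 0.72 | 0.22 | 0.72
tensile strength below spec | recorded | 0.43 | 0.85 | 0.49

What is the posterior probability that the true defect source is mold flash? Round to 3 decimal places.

Multiply each prior by the joint likelihood of the evidence pattern:
  calibration drift: 0.328 × 0.72 × 0.43 = 0.10155
  mold flash: 0.483 × 0.22 × 0.85 = 0.090321
  raw-material variation: 0.189 × 0.72 × 0.49 = 0.066679
The unnormalized weights sum to 0.25855.
P(mold flash | evidence) = 0.090321 / 0.25855 ≈ 0.349.

0.349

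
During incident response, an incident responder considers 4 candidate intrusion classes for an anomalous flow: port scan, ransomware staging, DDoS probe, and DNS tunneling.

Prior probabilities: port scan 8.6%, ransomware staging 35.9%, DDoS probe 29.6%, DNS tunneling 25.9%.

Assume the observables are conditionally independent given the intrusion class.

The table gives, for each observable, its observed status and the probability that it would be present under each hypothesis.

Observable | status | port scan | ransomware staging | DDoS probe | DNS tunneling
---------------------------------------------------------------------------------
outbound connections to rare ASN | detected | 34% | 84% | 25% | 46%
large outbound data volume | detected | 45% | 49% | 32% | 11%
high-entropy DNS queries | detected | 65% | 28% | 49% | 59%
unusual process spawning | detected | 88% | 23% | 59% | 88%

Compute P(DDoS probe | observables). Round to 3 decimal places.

0.223

For each hypothesis, the unnormalized posterior weight is prior × product of the observable likelihoods:
  port scan: 0.086 × 0.34 × 0.45 × 0.65 × 0.88 = 0.0075264
  ransomware staging: 0.359 × 0.84 × 0.49 × 0.28 × 0.23 = 0.009516
  DDoS probe: 0.296 × 0.25 × 0.32 × 0.49 × 0.59 = 0.0068459
  DNS tunneling: 0.259 × 0.46 × 0.11 × 0.59 × 0.88 = 0.0068043
Normalizing constant Z = 0.0075264 + 0.009516 + 0.0068459 + 0.0068043 = 0.030693.
P(DDoS probe | evidence) = 0.0068459 / 0.030693 ≈ 0.223.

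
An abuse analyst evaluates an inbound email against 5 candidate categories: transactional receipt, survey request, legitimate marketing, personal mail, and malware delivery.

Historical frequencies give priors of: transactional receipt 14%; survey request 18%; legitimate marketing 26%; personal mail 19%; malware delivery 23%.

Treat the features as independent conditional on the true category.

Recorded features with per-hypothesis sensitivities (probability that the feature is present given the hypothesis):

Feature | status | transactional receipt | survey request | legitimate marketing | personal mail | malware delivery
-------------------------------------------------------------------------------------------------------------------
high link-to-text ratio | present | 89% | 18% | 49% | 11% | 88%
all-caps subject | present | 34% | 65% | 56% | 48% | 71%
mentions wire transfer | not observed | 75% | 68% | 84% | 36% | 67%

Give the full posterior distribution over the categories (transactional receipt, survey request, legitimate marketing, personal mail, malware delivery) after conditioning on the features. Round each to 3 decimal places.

0.128, 0.082, 0.138, 0.078, 0.574

By Bayes' rule with conditional independence, the unnormalized weight for each hypothesis is prior × ∏ likelihoods (using 1 − P(present | H) for each absent feature):
  transactional receipt: 0.14 × 0.89 × 0.34 × (1 − 0.75) = 0.010591
  survey request: 0.18 × 0.18 × 0.65 × (1 − 0.68) = 0.0067392
  legitimate marketing: 0.26 × 0.49 × 0.56 × (1 − 0.84) = 0.011415
  personal mail: 0.19 × 0.11 × 0.48 × (1 − 0.36) = 0.0064205
  malware delivery: 0.23 × 0.88 × 0.71 × (1 − 0.67) = 0.047422
Marginal likelihood of the evidence = 0.082588.
P(transactional receipt | evidence) = 0.010591 / 0.082588 ≈ 0.128
P(survey request | evidence) = 0.0067392 / 0.082588 ≈ 0.082
P(legitimate marketing | evidence) = 0.011415 / 0.082588 ≈ 0.138
P(personal mail | evidence) = 0.0064205 / 0.082588 ≈ 0.078
P(malware delivery | evidence) = 0.047422 / 0.082588 ≈ 0.574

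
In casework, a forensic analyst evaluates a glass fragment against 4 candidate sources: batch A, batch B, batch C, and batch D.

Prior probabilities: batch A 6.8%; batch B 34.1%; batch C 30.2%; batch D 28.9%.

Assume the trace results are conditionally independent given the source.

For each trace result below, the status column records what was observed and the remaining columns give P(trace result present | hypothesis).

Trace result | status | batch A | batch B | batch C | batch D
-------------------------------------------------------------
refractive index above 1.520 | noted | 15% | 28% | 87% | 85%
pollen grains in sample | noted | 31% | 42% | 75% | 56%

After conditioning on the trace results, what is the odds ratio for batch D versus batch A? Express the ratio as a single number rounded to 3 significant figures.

43.5

The normalizing constant cancels in an odds ratio, so compute prior × likelihood for the two hypotheses only:
  batch D: 0.289 × 0.85 × 0.56 = 0.13756
  batch A: 0.068 × 0.15 × 0.31 = 0.003162
Posterior odds = 0.13756 / 0.003162 ≈ 43.5.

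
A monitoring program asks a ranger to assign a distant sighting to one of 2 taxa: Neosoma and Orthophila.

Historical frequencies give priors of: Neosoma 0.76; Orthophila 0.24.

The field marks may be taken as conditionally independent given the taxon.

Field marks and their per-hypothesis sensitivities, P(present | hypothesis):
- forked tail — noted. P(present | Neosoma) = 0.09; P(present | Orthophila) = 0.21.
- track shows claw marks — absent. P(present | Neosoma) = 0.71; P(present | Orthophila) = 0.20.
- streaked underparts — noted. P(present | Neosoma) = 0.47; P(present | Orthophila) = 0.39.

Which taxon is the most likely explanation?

Orthophila

For each hypothesis, the unnormalized posterior weight is prior × product of the field mark likelihoods (using 1 − P(present | H) for each absent field mark):
  Neosoma: 0.76 × 0.09 × (1 − 0.71) × 0.47 = 0.0093229
  Orthophila: 0.24 × 0.21 × (1 − 0.20) × 0.39 = 0.015725
Marginal likelihood of the evidence = 0.025048.
P(Neosoma | evidence) ≈ 0.0093229 / 0.025048 ≈ 0.372
P(Orthophila | evidence) ≈ 0.015725 / 0.025048 ≈ 0.628
The largest is 0.628, so Orthophila is most probable.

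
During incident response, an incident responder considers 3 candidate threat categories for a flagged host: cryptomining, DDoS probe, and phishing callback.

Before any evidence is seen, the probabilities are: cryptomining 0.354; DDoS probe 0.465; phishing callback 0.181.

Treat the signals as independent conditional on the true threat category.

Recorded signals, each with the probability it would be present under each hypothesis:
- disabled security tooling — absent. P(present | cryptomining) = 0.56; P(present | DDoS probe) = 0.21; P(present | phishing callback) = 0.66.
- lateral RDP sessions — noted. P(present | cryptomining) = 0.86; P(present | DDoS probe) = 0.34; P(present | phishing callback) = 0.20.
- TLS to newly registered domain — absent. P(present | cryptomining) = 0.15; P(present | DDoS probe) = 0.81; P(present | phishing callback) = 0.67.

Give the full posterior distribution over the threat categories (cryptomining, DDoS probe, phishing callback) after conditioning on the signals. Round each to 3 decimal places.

By Bayes' rule with conditional independence, the unnormalized weight for each hypothesis is prior × ∏ likelihoods (using 1 − P(present | H) for each absent signal):
  cryptomining: 0.354 × (1 − 0.56) × 0.86 × (1 − 0.15) = 0.11386
  DDoS probe: 0.465 × (1 − 0.21) × 0.34 × (1 − 0.81) = 0.023731
  phishing callback: 0.181 × (1 − 0.66) × 0.20 × (1 − 0.67) = 0.0040616
The unnormalized weights sum to 0.14165.
P(cryptomining | evidence) = 0.11386 / 0.14165 ≈ 0.804
P(DDoS probe | evidence) = 0.023731 / 0.14165 ≈ 0.168
P(phishing callback | evidence) = 0.0040616 / 0.14165 ≈ 0.029

0.804, 0.168, 0.029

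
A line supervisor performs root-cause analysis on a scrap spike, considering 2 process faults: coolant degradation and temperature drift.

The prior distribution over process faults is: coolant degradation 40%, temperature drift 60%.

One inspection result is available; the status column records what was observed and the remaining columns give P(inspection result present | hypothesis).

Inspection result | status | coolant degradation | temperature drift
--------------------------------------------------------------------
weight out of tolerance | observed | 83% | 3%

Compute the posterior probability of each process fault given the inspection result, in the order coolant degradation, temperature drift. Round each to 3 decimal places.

0.949, 0.051

By Bayes' rule, the unnormalized weight for each hypothesis is prior × likelihood:
  coolant degradation: 0.40 × 0.83 = 0.332
  temperature drift: 0.60 × 0.03 = 0.018
Normalizing constant Z = 0.332 + 0.018 = 0.35.
P(coolant degradation | evidence) = 0.332 / 0.35 ≈ 0.949
P(temperature drift | evidence) = 0.018 / 0.35 ≈ 0.051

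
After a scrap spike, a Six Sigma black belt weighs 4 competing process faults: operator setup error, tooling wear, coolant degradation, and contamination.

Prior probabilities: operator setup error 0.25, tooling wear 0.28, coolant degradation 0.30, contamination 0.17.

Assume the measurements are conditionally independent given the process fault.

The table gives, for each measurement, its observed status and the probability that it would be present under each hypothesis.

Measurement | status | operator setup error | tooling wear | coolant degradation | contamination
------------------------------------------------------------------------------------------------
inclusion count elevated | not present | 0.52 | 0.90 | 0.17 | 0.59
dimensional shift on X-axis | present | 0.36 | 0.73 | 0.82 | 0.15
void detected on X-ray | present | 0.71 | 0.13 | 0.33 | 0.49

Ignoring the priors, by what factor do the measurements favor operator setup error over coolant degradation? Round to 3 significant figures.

0.546

Joint likelihood of the measurement pattern under each hypothesis (using 1 − P(present | H) for each absent measurement):
  operator setup error: (1 − 0.52) × 0.36 × 0.71 = 0.12269
  coolant degradation: (1 − 0.17) × 0.82 × 0.33 = 0.2246
Bayes factor = 0.12269 / 0.2246 ≈ 0.546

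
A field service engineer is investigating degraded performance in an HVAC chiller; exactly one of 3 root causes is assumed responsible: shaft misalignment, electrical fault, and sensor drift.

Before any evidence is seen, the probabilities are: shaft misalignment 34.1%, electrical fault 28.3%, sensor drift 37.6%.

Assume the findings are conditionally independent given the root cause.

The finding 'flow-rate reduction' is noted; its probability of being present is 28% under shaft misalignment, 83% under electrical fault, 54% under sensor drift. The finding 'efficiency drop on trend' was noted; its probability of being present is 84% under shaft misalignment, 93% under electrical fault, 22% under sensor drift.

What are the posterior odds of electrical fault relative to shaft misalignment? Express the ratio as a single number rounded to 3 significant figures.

Posterior odds equal prior odds times the likelihood ratio; only the two competing hypotheses matter.
  electrical fault: 0.283 × 0.83 × 0.93 = 0.21845
  shaft misalignment: 0.341 × 0.28 × 0.84 = 0.080203
Posterior odds = 0.21845 / 0.080203 ≈ 2.72.

2.72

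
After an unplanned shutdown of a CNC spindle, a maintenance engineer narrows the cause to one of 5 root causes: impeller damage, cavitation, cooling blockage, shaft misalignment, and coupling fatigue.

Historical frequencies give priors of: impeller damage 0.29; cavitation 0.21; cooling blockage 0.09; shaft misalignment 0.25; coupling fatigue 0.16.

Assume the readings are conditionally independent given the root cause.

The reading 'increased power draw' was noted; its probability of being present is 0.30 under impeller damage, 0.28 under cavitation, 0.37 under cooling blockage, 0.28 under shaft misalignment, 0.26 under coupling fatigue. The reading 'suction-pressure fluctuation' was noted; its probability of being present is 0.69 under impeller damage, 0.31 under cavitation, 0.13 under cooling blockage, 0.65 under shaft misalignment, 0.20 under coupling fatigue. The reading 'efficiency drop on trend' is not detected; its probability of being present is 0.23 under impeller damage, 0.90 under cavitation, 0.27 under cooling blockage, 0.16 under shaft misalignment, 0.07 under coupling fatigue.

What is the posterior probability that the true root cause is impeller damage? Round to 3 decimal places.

0.476

For each hypothesis, the unnormalized posterior weight is prior × product of the reading likelihoods (using 1 − P(present | H) for each absent reading):
  impeller damage: 0.29 × 0.30 × 0.69 × (1 − 0.23) = 0.046223
  cavitation: 0.21 × 0.28 × 0.31 × (1 − 0.90) = 0.0018228
  cooling blockage: 0.09 × 0.37 × 0.13 × (1 − 0.27) = 0.0031602
  shaft misalignment: 0.25 × 0.28 × 0.65 × (1 − 0.16) = 0.03822
  coupling fatigue: 0.16 × 0.26 × 0.20 × (1 − 0.07) = 0.0077376
The unnormalized weights sum to 0.097164.
P(impeller damage | evidence) = 0.046223 / 0.097164 ≈ 0.476.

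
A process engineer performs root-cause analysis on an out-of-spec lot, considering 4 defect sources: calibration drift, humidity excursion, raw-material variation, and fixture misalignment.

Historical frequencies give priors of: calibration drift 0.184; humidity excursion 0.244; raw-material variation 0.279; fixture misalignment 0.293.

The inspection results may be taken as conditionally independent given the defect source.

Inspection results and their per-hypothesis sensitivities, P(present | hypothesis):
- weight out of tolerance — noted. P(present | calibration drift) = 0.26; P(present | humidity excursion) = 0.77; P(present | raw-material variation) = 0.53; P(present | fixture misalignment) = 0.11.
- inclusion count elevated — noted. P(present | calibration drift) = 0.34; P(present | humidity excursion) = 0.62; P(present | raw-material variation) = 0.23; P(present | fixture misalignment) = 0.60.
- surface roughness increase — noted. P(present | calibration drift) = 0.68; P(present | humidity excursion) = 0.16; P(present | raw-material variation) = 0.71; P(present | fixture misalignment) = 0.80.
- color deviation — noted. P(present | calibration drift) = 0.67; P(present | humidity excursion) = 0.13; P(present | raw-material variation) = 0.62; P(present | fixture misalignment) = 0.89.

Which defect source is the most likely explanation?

For each hypothesis, the unnormalized posterior weight is prior × product of the inspection result likelihoods:
  calibration drift: 0.184 × 0.26 × 0.34 × 0.68 × 0.67 = 0.0074106
  humidity excursion: 0.244 × 0.77 × 0.62 × 0.16 × 0.13 = 0.0024229
  raw-material variation: 0.279 × 0.53 × 0.23 × 0.71 × 0.62 = 0.014971
  fixture misalignment: 0.293 × 0.11 × 0.60 × 0.80 × 0.89 = 0.013769
Normalizing constant Z = 0.0074106 + 0.0024229 + 0.014971 + 0.013769 = 0.038573.
P(calibration drift | evidence) ≈ 0.0074106 / 0.038573 ≈ 0.192
P(humidity excursion | evidence) ≈ 0.0024229 / 0.038573 ≈ 0.063
P(raw-material variation | evidence) ≈ 0.014971 / 0.038573 ≈ 0.388
P(fixture misalignment | evidence) ≈ 0.013769 / 0.038573 ≈ 0.357
The largest is 0.388, so raw-material variation is most probable.

raw-material variation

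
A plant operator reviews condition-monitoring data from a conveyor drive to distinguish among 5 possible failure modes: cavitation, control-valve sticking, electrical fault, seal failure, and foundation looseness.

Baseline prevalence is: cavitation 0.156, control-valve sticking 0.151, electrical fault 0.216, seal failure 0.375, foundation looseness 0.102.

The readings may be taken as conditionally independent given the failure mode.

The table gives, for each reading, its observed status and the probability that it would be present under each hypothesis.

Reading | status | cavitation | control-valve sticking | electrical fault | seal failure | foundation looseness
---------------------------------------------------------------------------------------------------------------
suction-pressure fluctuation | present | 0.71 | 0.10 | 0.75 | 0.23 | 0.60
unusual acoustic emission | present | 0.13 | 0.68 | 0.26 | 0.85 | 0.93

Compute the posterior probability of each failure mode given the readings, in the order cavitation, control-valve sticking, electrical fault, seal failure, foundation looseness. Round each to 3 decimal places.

0.073, 0.052, 0.214, 0.372, 0.289

By Bayes' rule with conditional independence, the unnormalized weight for each hypothesis is prior × ∏ likelihoods:
  cavitation: 0.156 × 0.71 × 0.13 = 0.014399
  control-valve sticking: 0.151 × 0.10 × 0.68 = 0.010268
  electrical fault: 0.216 × 0.75 × 0.26 = 0.04212
  seal failure: 0.375 × 0.23 × 0.85 = 0.073313
  foundation looseness: 0.102 × 0.60 × 0.93 = 0.056916
The unnormalized weights sum to 0.19702.
P(cavitation | evidence) = 0.014399 / 0.19702 ≈ 0.073
P(control-valve sticking | evidence) = 0.010268 / 0.19702 ≈ 0.052
P(electrical fault | evidence) = 0.04212 / 0.19702 ≈ 0.214
P(seal failure | evidence) = 0.073313 / 0.19702 ≈ 0.372
P(foundation looseness | evidence) = 0.056916 / 0.19702 ≈ 0.289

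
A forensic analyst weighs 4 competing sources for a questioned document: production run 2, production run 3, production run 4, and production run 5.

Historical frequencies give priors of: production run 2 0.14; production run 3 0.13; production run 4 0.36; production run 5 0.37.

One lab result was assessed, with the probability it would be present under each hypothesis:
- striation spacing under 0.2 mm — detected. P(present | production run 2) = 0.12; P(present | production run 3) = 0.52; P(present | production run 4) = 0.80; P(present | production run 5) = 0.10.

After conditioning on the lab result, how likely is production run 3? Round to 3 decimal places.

By Bayes' rule, the unnormalized weight for each hypothesis is prior × likelihood:
  production run 2: 0.14 × 0.12 = 0.0168
  production run 3: 0.13 × 0.52 = 0.0676
  production run 4: 0.36 × 0.80 = 0.288
  production run 5: 0.37 × 0.10 = 0.037
Marginal likelihood of the evidence = 0.4094.
P(production run 3 | evidence) = 0.0676 / 0.4094 ≈ 0.165.

0.165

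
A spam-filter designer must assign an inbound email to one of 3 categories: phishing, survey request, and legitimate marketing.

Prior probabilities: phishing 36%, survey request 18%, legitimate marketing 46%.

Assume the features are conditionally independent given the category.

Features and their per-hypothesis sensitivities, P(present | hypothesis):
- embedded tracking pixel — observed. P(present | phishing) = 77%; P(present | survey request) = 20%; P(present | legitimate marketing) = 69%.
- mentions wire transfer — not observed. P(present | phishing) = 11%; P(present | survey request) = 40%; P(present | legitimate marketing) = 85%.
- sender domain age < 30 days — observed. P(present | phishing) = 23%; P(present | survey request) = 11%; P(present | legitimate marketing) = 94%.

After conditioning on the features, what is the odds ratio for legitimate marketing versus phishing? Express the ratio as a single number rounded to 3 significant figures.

0.789

Posterior odds equal prior odds times the likelihood ratio; only the two competing hypotheses matter (using 1 − P(present | H) for each absent feature).
  legitimate marketing: 0.46 × 0.69 × (1 − 0.85) × 0.94 = 0.044753
  phishing: 0.36 × 0.77 × (1 − 0.11) × 0.23 = 0.056743
Odds(legitimate marketing : phishing) = 0.044753 / 0.056743 ≈ 0.789.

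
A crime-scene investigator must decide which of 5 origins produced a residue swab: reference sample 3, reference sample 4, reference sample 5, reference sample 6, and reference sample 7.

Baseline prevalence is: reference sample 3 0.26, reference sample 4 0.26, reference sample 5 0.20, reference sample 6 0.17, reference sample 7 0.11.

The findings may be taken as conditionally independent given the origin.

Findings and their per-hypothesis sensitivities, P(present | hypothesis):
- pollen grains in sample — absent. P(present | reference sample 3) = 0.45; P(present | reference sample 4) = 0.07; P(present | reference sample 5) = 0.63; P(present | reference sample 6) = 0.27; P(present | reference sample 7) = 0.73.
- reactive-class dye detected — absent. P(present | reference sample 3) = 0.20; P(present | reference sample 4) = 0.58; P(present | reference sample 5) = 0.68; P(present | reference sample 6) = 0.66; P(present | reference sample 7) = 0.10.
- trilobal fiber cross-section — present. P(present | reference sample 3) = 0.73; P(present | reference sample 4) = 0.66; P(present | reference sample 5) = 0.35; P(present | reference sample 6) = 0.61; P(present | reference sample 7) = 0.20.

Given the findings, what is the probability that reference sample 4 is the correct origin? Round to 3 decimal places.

By Bayes' rule with conditional independence, the unnormalized weight for each hypothesis is prior × ∏ likelihoods (using 1 − P(present | H) for each absent finding):
  reference sample 3: 0.26 × (1 − 0.45) × (1 − 0.20) × 0.73 = 0.083512
  reference sample 4: 0.26 × (1 − 0.07) × (1 − 0.58) × 0.66 = 0.067027
  reference sample 5: 0.20 × (1 − 0.63) × (1 − 0.68) × 0.35 = 0.008288
  reference sample 6: 0.17 × (1 − 0.27) × (1 − 0.66) × 0.61 = 0.025738
  reference sample 7: 0.11 × (1 − 0.73) × (1 − 0.10) × 0.20 = 0.005346
Marginal likelihood of the evidence = 0.18991.
P(reference sample 4 | evidence) = 0.067027 / 0.18991 ≈ 0.353.

0.353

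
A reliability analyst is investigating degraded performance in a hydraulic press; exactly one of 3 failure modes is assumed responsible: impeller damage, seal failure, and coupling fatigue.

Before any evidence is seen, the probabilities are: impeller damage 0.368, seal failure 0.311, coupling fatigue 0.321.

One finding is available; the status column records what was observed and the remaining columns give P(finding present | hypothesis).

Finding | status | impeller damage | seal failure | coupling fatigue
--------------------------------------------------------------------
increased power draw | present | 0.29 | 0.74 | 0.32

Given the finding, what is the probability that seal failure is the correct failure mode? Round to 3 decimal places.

0.524

For each hypothesis, the unnormalized posterior weight is prior × likelihood:
  impeller damage: 0.368 × 0.29 = 0.10672
  seal failure: 0.311 × 0.74 = 0.23014
  coupling fatigue: 0.321 × 0.32 = 0.10272
Normalizing constant Z = 0.10672 + 0.23014 + 0.10272 = 0.43958.
P(seal failure | evidence) = 0.23014 / 0.43958 ≈ 0.524.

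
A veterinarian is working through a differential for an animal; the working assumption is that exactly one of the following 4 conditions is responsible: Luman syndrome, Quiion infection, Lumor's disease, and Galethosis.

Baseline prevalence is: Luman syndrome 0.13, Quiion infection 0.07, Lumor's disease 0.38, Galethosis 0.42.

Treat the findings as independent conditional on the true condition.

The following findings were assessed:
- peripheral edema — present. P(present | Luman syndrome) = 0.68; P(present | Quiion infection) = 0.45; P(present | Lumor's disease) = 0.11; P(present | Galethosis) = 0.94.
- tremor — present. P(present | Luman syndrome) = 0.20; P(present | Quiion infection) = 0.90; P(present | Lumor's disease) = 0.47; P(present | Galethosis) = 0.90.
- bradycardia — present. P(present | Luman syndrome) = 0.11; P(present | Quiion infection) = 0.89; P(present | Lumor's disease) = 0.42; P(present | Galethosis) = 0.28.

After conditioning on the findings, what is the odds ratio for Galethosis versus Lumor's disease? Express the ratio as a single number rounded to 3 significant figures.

The normalizing constant cancels in an odds ratio, so compute prior × likelihood for the two hypotheses only:
  Galethosis: 0.42 × 0.94 × 0.90 × 0.28 = 0.09949
  Lumor's disease: 0.38 × 0.11 × 0.47 × 0.42 = 0.0082513
Posterior odds = 0.09949 / 0.0082513 ≈ 12.1.

12.1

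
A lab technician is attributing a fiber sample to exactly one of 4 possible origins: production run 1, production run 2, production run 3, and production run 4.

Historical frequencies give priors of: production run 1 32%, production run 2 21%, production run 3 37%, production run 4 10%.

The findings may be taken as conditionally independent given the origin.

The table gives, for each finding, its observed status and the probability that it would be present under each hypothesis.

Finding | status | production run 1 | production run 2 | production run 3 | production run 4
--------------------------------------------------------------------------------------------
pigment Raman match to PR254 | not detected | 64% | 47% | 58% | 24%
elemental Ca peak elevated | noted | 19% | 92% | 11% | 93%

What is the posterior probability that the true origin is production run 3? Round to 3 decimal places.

0.081

By Bayes' rule with conditional independence, the unnormalized weight for each hypothesis is prior × ∏ likelihoods (using 1 − P(present | H) for each absent finding):
  production run 1: 0.32 × (1 − 0.64) × 0.19 = 0.021888
  production run 2: 0.21 × (1 − 0.47) × 0.92 = 0.1024
  production run 3: 0.37 × (1 − 0.58) × 0.11 = 0.017094
  production run 4: 0.10 × (1 − 0.24) × 0.93 = 0.07068
The unnormalized weights sum to 0.21206.
P(production run 3 | evidence) = 0.017094 / 0.21206 ≈ 0.081.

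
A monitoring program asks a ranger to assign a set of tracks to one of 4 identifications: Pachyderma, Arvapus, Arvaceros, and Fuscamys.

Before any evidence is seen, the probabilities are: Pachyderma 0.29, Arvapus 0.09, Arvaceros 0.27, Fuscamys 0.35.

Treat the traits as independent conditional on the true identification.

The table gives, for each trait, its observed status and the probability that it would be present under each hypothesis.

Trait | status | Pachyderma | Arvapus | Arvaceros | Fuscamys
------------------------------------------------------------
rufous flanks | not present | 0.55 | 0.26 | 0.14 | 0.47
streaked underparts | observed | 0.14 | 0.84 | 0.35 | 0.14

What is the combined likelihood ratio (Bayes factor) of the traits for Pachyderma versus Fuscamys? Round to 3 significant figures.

0.849

The Bayes factor is the ratio of the joint likelihoods of the trait pattern under the two hypotheses (using 1 − P(present | H) for each absent trait).
  Pachyderma: (1 − 0.55) × 0.14 = 0.063
  Fuscamys: (1 − 0.47) × 0.14 = 0.0742
Bayes factor = 0.063 / 0.0742 ≈ 0.849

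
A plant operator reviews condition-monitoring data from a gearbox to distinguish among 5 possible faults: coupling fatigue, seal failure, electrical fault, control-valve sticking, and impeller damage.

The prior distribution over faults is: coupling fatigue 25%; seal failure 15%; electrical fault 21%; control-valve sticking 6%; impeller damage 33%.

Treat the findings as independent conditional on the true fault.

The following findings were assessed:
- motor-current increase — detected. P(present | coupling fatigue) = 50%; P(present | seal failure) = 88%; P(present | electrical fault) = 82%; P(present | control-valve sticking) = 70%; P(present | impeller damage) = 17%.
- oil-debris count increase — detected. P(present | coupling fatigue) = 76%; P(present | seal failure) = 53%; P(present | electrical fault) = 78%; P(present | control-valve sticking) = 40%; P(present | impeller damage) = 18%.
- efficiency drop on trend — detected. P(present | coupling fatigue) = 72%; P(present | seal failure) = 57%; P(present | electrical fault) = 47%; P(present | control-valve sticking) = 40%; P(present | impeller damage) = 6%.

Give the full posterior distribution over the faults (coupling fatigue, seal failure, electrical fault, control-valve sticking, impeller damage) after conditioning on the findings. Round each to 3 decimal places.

0.383, 0.223, 0.353, 0.038, 0.003

For each hypothesis, the unnormalized posterior weight is prior × product of the finding likelihoods:
  coupling fatigue: 0.25 × 0.50 × 0.76 × 0.72 = 0.0684
  seal failure: 0.15 × 0.88 × 0.53 × 0.57 = 0.039877
  electrical fault: 0.21 × 0.82 × 0.78 × 0.47 = 0.063129
  control-valve sticking: 0.06 × 0.70 × 0.40 × 0.40 = 0.00672
  impeller damage: 0.33 × 0.17 × 0.18 × 0.06 = 0.00060588
Marginal likelihood of the evidence = 0.17873.
P(coupling fatigue | evidence) = 0.0684 / 0.17873 ≈ 0.383
P(seal failure | evidence) = 0.039877 / 0.17873 ≈ 0.223
P(electrical fault | evidence) = 0.063129 / 0.17873 ≈ 0.353
P(control-valve sticking | evidence) = 0.00672 / 0.17873 ≈ 0.038
P(impeller damage | evidence) = 0.00060588 / 0.17873 ≈ 0.003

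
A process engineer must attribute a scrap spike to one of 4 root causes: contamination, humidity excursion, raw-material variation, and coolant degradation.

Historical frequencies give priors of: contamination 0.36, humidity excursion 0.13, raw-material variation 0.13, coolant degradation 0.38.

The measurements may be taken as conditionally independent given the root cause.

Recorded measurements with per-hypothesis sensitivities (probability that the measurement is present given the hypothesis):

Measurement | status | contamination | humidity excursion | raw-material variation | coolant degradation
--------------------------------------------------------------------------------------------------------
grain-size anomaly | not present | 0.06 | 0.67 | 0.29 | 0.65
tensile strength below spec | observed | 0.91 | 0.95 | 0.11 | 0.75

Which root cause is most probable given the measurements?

Multiply each prior by the joint likelihood of the measurement pattern (using 1 − P(present | H) for each absent measurement):
  contamination: 0.36 × (1 − 0.06) × 0.91 = 0.30794
  humidity excursion: 0.13 × (1 − 0.67) × 0.95 = 0.040755
  raw-material variation: 0.13 × (1 − 0.29) × 0.11 = 0.010153
  coolant degradation: 0.38 × (1 − 0.65) × 0.75 = 0.09975
Normalizing constant Z = 0.30794 + 0.040755 + 0.010153 + 0.09975 = 0.4586.
P(contamination | evidence) ≈ 0.30794 / 0.4586 ≈ 0.671
P(humidity excursion | evidence) ≈ 0.040755 / 0.4586 ≈ 0.089
P(raw-material variation | evidence) ≈ 0.010153 / 0.4586 ≈ 0.022
P(coolant degradation | evidence) ≈ 0.09975 / 0.4586 ≈ 0.218
The largest is 0.671, so contamination is most probable.

contamination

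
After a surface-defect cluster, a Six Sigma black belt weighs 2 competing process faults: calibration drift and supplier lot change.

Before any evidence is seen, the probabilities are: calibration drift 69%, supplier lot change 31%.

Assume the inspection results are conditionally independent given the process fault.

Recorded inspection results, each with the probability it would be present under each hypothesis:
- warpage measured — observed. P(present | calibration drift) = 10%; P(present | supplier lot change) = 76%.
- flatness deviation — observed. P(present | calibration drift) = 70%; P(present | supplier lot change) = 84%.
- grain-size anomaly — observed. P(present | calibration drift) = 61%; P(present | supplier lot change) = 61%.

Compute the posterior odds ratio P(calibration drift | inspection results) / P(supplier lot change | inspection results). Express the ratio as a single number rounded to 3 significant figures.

The normalizing constant cancels in an odds ratio, so compute prior × likelihood for the two hypotheses only:
  calibration drift: 0.69 × 0.10 × 0.70 × 0.61 = 0.029463
  supplier lot change: 0.31 × 0.76 × 0.84 × 0.61 = 0.12072
Posterior odds = 0.029463 / 0.12072 ≈ 0.244.

0.244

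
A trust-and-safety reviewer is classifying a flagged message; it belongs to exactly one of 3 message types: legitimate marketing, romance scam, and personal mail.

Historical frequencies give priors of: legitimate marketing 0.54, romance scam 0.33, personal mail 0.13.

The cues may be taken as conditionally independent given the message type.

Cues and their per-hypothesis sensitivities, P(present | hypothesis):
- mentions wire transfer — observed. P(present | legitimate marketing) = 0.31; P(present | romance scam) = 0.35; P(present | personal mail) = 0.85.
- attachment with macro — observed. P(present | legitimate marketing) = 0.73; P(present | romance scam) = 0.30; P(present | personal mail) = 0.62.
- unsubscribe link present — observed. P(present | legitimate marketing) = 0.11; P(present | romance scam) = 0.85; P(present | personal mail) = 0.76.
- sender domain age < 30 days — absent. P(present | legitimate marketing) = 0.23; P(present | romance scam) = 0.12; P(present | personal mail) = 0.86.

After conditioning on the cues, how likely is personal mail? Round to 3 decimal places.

For each hypothesis, the unnormalized posterior weight is prior × product of the cue likelihoods (using 1 − P(present | H) for each absent cue):
  legitimate marketing: 0.54 × 0.31 × 0.73 × 0.11 × (1 − 0.23) = 0.010351
  romance scam: 0.33 × 0.35 × 0.30 × 0.85 × (1 − 0.12) = 0.025918
  personal mail: 0.13 × 0.85 × 0.62 × 0.76 × (1 − 0.86) = 0.0072895
Marginal likelihood of the evidence = 0.043558.
P(personal mail | evidence) = 0.0072895 / 0.043558 ≈ 0.167.

0.167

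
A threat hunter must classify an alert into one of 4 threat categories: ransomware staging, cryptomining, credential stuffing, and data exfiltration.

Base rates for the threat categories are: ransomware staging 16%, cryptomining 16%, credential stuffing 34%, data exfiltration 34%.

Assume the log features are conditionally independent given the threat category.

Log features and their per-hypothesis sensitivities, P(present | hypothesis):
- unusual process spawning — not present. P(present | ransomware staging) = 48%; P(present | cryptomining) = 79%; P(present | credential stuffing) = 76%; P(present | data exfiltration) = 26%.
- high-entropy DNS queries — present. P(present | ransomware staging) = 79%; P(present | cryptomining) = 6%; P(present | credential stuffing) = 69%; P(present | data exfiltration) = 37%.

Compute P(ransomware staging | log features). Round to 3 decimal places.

Multiply each prior by the joint likelihood of the log feature pattern (using 1 − P(present | H) for each absent log feature):
  ransomware staging: 0.16 × (1 − 0.48) × 0.79 = 0.065728
  cryptomining: 0.16 × (1 − 0.79) × 0.06 = 0.002016
  credential stuffing: 0.34 × (1 − 0.76) × 0.69 = 0.056304
  data exfiltration: 0.34 × (1 − 0.26) × 0.37 = 0.093092
Marginal likelihood of the evidence = 0.21714.
P(ransomware staging | evidence) = 0.065728 / 0.21714 ≈ 0.303.

0.303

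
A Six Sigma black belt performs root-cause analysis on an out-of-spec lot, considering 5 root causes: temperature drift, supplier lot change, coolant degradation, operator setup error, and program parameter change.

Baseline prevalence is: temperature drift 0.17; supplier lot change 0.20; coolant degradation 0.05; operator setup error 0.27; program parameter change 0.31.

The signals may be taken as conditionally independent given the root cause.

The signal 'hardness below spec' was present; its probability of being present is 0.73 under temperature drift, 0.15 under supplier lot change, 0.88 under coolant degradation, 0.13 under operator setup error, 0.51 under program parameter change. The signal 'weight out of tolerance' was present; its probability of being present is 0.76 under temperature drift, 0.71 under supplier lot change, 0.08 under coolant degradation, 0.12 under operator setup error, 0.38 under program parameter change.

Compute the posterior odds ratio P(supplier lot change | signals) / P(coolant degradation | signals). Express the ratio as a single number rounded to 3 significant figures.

6.05

Unnormalized posterior weight (prior times the signal likelihoods) for each of the two hypotheses:
  supplier lot change: 0.20 × 0.15 × 0.71 = 0.0213
  coolant degradation: 0.05 × 0.88 × 0.08 = 0.00352
Odds(supplier lot change : coolant degradation) = 0.0213 / 0.00352 ≈ 6.05.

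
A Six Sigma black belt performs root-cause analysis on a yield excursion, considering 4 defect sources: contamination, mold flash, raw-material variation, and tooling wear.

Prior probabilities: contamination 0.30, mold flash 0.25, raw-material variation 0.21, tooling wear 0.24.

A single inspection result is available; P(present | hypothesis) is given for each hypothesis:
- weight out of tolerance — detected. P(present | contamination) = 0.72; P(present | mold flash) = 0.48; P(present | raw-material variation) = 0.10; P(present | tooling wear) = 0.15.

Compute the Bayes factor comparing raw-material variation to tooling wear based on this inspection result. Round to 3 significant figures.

0.667

The Bayes factor is the ratio of the two likelihoods.
  raw-material variation: 0.1
  tooling wear: 0.15
Bayes factor = 0.1 / 0.15 ≈ 0.667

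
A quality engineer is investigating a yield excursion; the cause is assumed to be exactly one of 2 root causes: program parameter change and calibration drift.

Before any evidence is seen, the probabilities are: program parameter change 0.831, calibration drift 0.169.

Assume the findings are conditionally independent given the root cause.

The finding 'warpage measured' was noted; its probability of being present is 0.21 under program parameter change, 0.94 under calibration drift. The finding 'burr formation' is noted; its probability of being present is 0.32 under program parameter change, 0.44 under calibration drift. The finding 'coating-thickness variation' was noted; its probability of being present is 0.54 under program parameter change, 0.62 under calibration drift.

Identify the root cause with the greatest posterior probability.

By Bayes' rule with conditional independence, the unnormalized weight for each hypothesis is prior × ∏ likelihoods:
  program parameter change: 0.831 × 0.21 × 0.32 × 0.54 = 0.030155
  calibration drift: 0.169 × 0.94 × 0.44 × 0.62 = 0.043337
Normalizing constant Z = 0.030155 + 0.043337 = 0.073492.
P(program parameter change | evidence) ≈ 0.030155 / 0.073492 ≈ 0.410
P(calibration drift | evidence) ≈ 0.043337 / 0.073492 ≈ 0.590
The largest is 0.590, so calibration drift is most probable.

calibration drift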